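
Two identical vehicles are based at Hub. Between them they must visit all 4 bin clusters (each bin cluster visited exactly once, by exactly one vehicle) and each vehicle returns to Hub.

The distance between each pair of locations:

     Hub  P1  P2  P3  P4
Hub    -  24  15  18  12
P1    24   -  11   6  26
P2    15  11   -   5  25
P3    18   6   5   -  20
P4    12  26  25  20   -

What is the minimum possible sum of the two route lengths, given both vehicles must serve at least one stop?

Minimum combined distance: 74.

Try each way of splitting the stops between the two vehicles (each non-empty) and, for each split, find the best tour for each vehicle:
  {P1} + {P2, P3, P4}: 48 + 52 = 100
  {P2} + {P1, P3, P4}: 30 + 62 = 92
  {P1, P2} + {P3, P4}: 50 + 50 = 100
  {P3} + {P1, P2, P4}: 36 + 64 = 100
  {P1, P3} + {P2, P4}: 48 + 52 = 100
  {P2, P3} + {P1, P4}: 38 + 62 = 100
  … (7 splits in total)
  {P1, P2, P3} + {P4}: 50 + 24 = 74  ← best
Best: vehicle 1 Hub → P1 → P3 → P2 → Hub = 50; vehicle 2 Hub → P4 → Hub = 24; combined 74.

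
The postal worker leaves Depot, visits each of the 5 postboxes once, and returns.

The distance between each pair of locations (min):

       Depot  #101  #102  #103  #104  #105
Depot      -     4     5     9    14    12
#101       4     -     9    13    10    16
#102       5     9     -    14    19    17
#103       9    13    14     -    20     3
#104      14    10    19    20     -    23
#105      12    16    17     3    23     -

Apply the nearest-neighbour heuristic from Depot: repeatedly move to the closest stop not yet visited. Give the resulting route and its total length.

At Depot the remaining stops are #101 4, #102 5, #103 9, #105 12, #104 14; go to #101.
At #101 the remaining stops are #102 9, #104 10, #103 13, #105 16; go to #102.
At #102 the remaining stops are #103 14, #105 17, #104 19; go to #103.
At #103 the remaining stops are #105 3, #104 20; go to #105.
At #105 the remaining stops are #104 23; go to #104.
Return #104→Depot: 14.
Total = 4 + 9 + 14 + 3 + 23 + 14 = 67.

Total distance 67 min via the nearest-neighbour route Depot → #101 → #102 → #103 → #105 → #104 → Depot.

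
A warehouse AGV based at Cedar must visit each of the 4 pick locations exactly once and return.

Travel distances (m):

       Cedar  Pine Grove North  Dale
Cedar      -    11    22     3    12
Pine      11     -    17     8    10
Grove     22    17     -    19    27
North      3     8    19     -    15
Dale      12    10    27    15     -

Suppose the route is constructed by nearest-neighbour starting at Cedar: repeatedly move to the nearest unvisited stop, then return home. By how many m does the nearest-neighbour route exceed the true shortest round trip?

From Cedar: North=3, Pine=11, Dale=12, Grove=22 → choose North (3).
From North: Pine=8, Dale=15, Grove=19 → choose Pine (8).
From Pine: Dale=10, Grove=17 → choose Dale (10).
From Dale: Grove=27 → choose Grove (27).
NN route Cedar → North → Pine → Dale → Grove → Cedar costs 70.
Optimal: Cedar → North → Grove → Pine → Dale → Cedar costs 61 (by enumerating all 12 distinct tours).
Excess = 70 − 61 = 9.

9 m longer than the optimal tour.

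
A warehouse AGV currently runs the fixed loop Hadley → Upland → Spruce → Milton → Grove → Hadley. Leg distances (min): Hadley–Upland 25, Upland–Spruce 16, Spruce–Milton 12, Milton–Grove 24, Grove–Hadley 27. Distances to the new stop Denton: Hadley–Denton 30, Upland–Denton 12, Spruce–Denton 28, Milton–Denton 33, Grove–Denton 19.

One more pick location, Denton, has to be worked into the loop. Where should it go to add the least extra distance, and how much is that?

Adding 17 min by placing Denton on the Hadley–Upland leg.

Insertion cost between consecutive stops i–j is d(i,Denton) + d(Denton,j) − d(i,j):
  between Hadley and Upland: 30 + 12 − 25 = 17
  between Upland and Spruce: 12 + 28 − 16 = 24
  between Spruce and Milton: 28 + 33 − 12 = 49
  between Milton and Grove: 33 + 19 − 24 = 28
  between Grove and Hadley: 19 + 30 − 27 = 22
Cheapest insertion is between Hadley and Upland, adding 17.
New total = 104 + 17 = 121.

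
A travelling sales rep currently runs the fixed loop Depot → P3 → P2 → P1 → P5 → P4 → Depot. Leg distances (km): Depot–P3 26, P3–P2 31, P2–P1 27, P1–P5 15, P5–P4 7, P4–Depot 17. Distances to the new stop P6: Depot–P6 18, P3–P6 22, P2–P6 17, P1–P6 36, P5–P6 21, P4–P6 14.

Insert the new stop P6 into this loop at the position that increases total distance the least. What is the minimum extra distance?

Insertion cost between consecutive stops i–j is d(i,P6) + d(P6,j) − d(i,j):
  between Depot and P3: 18 + 22 − 26 = 14
  between P3 and P2: 22 + 17 − 31 = 8
  between P2 and P1: 17 + 36 − 27 = 26
  between P1 and P5: 36 + 21 − 15 = 42
  between P5 and P4: 21 + 14 − 7 = 28
  between P4 and Depot: 14 + 18 − 17 = 15
Cheapest insertion is between P3 and P2, adding 8.
New total = 123 + 8 = 131.

Minimum extra distance: 8 km, inserting P6 between P3 and P2.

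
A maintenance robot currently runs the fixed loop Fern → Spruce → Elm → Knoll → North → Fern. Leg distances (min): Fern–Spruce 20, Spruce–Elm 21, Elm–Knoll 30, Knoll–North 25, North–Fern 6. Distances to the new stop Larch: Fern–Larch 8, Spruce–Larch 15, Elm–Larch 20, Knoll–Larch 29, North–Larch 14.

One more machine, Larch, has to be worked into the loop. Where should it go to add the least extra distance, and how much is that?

+3 min — insert Larch between Fern and Spruce.

Insertion cost between consecutive stops i–j is d(i,Larch) + d(Larch,j) − d(i,j):
  between Fern and Spruce: 8 + 15 − 20 = 3
  between Spruce and Elm: 15 + 20 − 21 = 14
  between Elm and Knoll: 20 + 29 − 30 = 19
  between Knoll and North: 29 + 14 − 25 = 18
  between North and Fern: 14 + 8 − 6 = 16
Cheapest insertion is between Fern and Spruce, adding 3.
New total = 102 + 3 = 105.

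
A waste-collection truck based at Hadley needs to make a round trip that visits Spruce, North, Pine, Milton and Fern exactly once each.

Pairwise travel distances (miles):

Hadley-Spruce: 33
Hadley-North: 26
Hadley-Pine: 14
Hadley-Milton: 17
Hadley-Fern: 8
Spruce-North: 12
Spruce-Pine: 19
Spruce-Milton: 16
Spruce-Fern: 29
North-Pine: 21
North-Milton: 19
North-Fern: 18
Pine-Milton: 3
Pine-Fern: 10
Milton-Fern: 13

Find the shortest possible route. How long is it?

There are 60 distinct closed tours to check (reversals are equivalent).
Hadley→Spruce→North→Pine→Milton→Fern→Hadley: 33+12+21+3+13+8 = 90
Hadley→Spruce→North→Pine→Fern→Milton→Hadley: 33+12+21+10+13+17 = 106
Hadley→Spruce→North→Milton→Pine→Fern→Hadley: 33+12+19+3+10+8 = 85
Hadley→Spruce→North→Milton→Fern→Pine→Hadley: 33+12+19+13+10+14 = 101
Hadley→Spruce→North→Fern→Pine→Milton→Hadley: 33+12+18+10+3+17 = 93
Hadley→Spruce→North→Fern→Milton→Pine→Hadley: 33+12+18+13+3+14 = 93
Hadley→Spruce→Pine→North→Milton→Fern→Hadley: 33+19+21+19+13+8 = 113
Hadley→Spruce→Pine→North→Fern→Milton→Hadley: 33+19+21+18+13+17 = 121
Hadley→Spruce→Pine→Milton→North→Fern→Hadley: 33+19+3+19+18+8 = 100
Hadley→Spruce→Pine→Milton→Fern→North→Hadley: 33+19+3+13+18+26 = 112
Hadley→Spruce→Pine→Fern→North→Milton→Hadley: 33+19+10+18+19+17 = 116
Hadley→Spruce→Pine→Fern→Milton→North→Hadley: 33+19+10+13+19+26 = 120
Hadley→Spruce→Milton→North→Pine→Fern→Hadley: 33+16+19+21+10+8 = 107
Hadley→Spruce→Milton→North→Fern→Pine→Hadley: 33+16+19+18+10+14 = 110
… (46 more)
Hadley→Pine→Milton→Spruce→North→Fern→Hadley: 14+3+16+12+18+8 = 71  ← best
The minimum is 71.
One optimal route: Hadley → Pine → Milton → Spruce → North → Fern → Hadley (or its reverse).

Shortest round trip = 71 miles.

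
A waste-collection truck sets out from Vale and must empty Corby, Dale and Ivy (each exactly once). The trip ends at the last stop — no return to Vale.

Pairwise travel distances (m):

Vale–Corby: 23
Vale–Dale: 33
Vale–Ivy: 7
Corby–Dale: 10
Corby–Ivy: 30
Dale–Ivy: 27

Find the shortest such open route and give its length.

There are 3! = 6 possible orderings.
Vale→Corby→Dale→Ivy: 23+10+27 = 60
Vale→Corby→Ivy→Dale: 23+30+27 = 80
Vale→Dale→Corby→Ivy: 33+10+30 = 73
Vale→Dale→Ivy→Corby: 33+27+30 = 90
Vale→Ivy→Corby→Dale: 7+30+10 = 47
Vale→Ivy→Dale→Corby: 7+27+10 = 44
The minimum is 44.
One shortest path: Vale → Ivy → Dale → Corby.

Shortest open route: 44 m.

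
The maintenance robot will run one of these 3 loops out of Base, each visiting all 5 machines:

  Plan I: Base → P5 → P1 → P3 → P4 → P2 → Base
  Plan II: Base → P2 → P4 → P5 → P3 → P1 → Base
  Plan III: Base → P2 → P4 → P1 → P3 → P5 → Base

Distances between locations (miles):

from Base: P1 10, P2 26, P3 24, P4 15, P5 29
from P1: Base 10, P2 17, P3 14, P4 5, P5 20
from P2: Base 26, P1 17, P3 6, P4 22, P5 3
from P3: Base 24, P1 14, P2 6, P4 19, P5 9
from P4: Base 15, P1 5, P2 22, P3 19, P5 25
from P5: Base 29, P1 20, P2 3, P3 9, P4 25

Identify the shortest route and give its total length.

105 miles — Plan III is the shortest.

Plan I: 29 + 20 + 14 + 19 + 22 + 26 = 130
Plan II: 26 + 22 + 25 + 9 + 14 + 10 = 106
Plan III: 26 + 22 + 5 + 14 + 9 + 29 = 105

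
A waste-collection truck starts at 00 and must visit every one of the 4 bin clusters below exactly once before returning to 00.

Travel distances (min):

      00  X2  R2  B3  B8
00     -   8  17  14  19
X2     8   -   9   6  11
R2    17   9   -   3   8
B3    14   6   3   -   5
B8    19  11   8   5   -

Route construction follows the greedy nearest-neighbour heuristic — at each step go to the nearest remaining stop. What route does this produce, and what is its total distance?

At 00 the remaining stops are X2 8, B3 14, R2 17, B8 19; go to X2.
At X2 the remaining stops are B3 6, R2 9, B8 11; go to B3.
At B3 the remaining stops are R2 3, B8 5; go to R2.
At R2 the remaining stops are B8 8; go to B8.
Return B8→00: 19.
Total = 8 + 6 + 3 + 8 + 19 = 44.

44 min along 00 → X2 → B3 → R2 → B8 → 00.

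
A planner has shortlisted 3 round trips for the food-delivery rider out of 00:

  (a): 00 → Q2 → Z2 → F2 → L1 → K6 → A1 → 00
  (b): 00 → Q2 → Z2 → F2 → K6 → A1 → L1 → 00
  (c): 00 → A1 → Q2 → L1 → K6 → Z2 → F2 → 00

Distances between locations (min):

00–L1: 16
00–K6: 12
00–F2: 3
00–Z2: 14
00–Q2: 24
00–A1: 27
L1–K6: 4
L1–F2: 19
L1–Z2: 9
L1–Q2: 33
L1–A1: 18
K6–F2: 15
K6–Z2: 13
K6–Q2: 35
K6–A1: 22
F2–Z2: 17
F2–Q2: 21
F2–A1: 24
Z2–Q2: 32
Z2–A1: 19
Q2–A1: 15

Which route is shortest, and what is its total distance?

112 min — (c) is the shortest.

(a): 24 + 32 + 17 + 19 + 4 + 22 + 27 = 145
(b): 24 + 32 + 17 + 15 + 22 + 18 + 16 = 144
(c): 27 + 15 + 33 + 4 + 13 + 17 + 3 = 112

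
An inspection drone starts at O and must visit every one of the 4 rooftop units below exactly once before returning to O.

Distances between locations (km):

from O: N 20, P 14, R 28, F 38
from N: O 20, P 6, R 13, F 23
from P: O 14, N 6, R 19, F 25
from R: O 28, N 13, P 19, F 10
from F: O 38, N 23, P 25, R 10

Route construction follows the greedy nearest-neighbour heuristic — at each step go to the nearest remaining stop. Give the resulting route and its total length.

O → [P:14 / N:20 / R:28 / F:38] → P (14)
P → [N:6 / R:19 / F:25] → N (6)
N → [R:13 / F:23] → R (13)
R → [F:10] → F (10)
Return F→O: 38.
Total = 14 + 6 + 13 + 10 + 38 = 81.

Nearest-neighbour total = 81 km; route O → P → N → R → F → O.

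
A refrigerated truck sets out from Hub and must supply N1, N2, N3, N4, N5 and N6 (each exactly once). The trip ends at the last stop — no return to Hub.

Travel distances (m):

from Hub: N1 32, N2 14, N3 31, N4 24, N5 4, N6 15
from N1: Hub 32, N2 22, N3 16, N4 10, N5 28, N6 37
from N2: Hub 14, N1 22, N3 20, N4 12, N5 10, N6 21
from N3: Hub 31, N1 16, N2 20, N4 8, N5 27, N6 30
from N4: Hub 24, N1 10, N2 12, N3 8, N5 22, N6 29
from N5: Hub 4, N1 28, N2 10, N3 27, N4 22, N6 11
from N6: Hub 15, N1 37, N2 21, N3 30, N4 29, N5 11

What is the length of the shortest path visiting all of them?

There are 6! = 720 possible orderings.
Hub→N1→N2→N3→N4→N5→N6: 32+22+20+8+22+11 = 115
Hub→N1→N2→N3→N4→N6→N5: 32+22+20+8+29+11 = 122
Hub→N1→N2→N3→N5→N4→N6: 32+22+20+27+22+29 = 152
Hub→N1→N2→N3→N5→N6→N4: 32+22+20+27+11+29 = 141
Hub→N1→N2→N3→N6→N4→N5: 32+22+20+30+29+22 = 155
Hub→N1→N2→N3→N6→N5→N4: 32+22+20+30+11+22 = 137
Hub→N1→N2→N4→N3→N5→N6: 32+22+12+8+27+11 = 112
Hub→N1→N2→N4→N3→N6→N5: 32+22+12+8+30+11 = 115
… (712 more)
Hub→N5→N6→N2→N4→N3→N1: 4+11+21+12+8+16 = 72  ← best
The minimum is 72.
One shortest path: Hub → N5 → N6 → N2 → N4 → N3 → N1.

72 m — the minimum one-way total.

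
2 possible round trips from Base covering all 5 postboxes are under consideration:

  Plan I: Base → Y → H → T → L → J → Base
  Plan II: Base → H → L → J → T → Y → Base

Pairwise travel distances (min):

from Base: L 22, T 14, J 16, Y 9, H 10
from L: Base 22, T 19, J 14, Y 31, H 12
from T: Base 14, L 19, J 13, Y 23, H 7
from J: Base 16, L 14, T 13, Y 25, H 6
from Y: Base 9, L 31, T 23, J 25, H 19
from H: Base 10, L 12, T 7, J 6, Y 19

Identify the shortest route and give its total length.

Shortest is Plan II, total 81 min.

Plan I: 9 + 19 + 7 + 19 + 14 + 16 = 84
Plan II: 10 + 12 + 14 + 13 + 23 + 9 = 81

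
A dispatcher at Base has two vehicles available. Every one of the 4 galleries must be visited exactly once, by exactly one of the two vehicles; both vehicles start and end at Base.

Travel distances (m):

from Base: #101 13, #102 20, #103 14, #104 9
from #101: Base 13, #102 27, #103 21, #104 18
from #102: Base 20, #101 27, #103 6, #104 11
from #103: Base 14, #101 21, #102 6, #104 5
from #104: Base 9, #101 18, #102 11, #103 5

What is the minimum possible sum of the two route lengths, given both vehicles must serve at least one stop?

Minimum combined distance: 66 m.

Check every non-empty split of the stops between the two vehicles; for each half take its own optimal tour:
  {#101} + {#102, #103, #104}: 26 + 40 = 66
  {#102} + {#101, #103, #104}: 40 + 48 = 88
  {#101, #102} + {#103, #104}: 60 + 28 = 88
  {#103} + {#101, #102, #104}: 28 + 60 = 88
  {#101, #103} + {#102, #104}: 48 + 40 = 88
  {#102, #103} + {#101, #104}: 40 + 40 = 80
  … (7 splits in total)
Best: vehicle 1 Base → #101 → Base = 26; vehicle 2 Base → #102 → #103 → #104 → Base = 40; combined 66.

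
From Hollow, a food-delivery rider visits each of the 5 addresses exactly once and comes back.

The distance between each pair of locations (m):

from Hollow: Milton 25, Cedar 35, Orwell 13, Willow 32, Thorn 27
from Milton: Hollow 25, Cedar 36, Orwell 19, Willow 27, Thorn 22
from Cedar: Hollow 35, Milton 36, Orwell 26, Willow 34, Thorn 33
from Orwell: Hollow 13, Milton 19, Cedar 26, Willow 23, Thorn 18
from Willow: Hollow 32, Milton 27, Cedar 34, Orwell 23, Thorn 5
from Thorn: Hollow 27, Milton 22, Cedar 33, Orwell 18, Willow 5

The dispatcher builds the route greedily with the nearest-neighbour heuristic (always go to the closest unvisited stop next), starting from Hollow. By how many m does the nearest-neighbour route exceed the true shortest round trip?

Hollow: Orwell=13, Milton=25, Thorn=27, Willow=32, Cedar=35 ⇒ Orwell
Orwell: Thorn=18, Milton=19, Willow=23, Cedar=26 ⇒ Thorn
Thorn: Willow=5, Milton=22, Cedar=33 ⇒ Willow
Willow: Milton=27, Cedar=34 ⇒ Milton
Milton: Cedar=36 ⇒ Cedar
NN route Hollow → Orwell → Thorn → Willow → Milton → Cedar → Hollow costs 134.
Optimal: Hollow → Milton → Thorn → Willow → Cedar → Orwell → Hollow costs 125 (by enumerating all 60 distinct tours).
Excess = 134 − 125 = 9.

9 m longer than the optimal tour.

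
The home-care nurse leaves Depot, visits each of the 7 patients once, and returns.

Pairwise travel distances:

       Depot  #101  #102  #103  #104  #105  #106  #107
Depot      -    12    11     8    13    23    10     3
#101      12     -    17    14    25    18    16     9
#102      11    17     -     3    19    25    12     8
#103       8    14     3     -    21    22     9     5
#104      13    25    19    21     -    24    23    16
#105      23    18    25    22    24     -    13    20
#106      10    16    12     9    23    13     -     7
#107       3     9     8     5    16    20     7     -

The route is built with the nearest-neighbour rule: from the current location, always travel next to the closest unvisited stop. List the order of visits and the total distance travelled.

92 along Depot → #107 → #103 → #102 → #106 → #105 → #101 → #104 → Depot.

At Depot the remaining stops are #107 3, #103 8, #106 10, #102 11, #101 12, #104 13, #105 23; go to #107.
At #107 the remaining stops are #103 5, #106 7, #102 8, #101 9, #104 16, #105 20; go to #103.
At #103 the remaining stops are #102 3, #106 9, #101 14, #104 21, #105 22; go to #102.
At #102 the remaining stops are #106 12, #101 17, #104 19, #105 25; go to #106.
At #106 the remaining stops are #105 13, #101 16, #104 23; go to #105.
At #105 the remaining stops are #101 18, #104 24; go to #101.
At #101 the remaining stops are #104 25; go to #104.
Return #104→Depot: 13.
Total = 3 + 5 + 3 + 12 + 13 + 18 + 25 + 13 = 92.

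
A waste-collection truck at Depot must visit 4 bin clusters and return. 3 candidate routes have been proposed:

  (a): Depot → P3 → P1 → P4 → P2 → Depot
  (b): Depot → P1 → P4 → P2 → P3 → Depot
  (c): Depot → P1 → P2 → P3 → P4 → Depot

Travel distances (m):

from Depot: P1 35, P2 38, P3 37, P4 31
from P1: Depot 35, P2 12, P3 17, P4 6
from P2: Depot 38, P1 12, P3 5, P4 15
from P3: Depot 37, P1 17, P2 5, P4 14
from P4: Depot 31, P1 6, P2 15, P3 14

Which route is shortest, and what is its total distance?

Shortest is (c), total 97 m.

(a): 37 + 17 + 6 + 15 + 38 = 113
(b): 35 + 6 + 15 + 5 + 37 = 98
(c): 35 + 12 + 5 + 14 + 31 = 97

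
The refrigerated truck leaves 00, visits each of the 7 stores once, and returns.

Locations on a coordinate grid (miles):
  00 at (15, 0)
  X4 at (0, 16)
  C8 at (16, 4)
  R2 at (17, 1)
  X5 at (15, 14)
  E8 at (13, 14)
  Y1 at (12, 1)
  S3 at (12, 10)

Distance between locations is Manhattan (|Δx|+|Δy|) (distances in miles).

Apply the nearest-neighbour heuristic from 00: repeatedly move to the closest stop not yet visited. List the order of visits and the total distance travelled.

Total distance 78 miles via the nearest-neighbour route 00 → R2 → C8 → Y1 → S3 → E8 → X5 → X4 → 00.

At 00 the remaining stops are R2 3, Y1 4, C8 5, S3 13, X5 14, E8 16, X4 31; go to R2.
At R2 the remaining stops are C8 4, Y1 5, S3 14, X5 15, E8 17, X4 32; go to C8.
At C8 the remaining stops are Y1 7, S3 10, X5 11, E8 13, X4 28; go to Y1.
At Y1 the remaining stops are S3 9, E8 14, X5 16, X4 27; go to S3.
At S3 the remaining stops are E8 5, X5 7, X4 18; go to E8.
At E8 the remaining stops are X5 2, X4 15; go to X5.
At X5 the remaining stops are X4 17; go to X4.
Return X4→00: 31.
Total = 3 + 4 + 7 + 9 + 5 + 2 + 17 + 31 = 78.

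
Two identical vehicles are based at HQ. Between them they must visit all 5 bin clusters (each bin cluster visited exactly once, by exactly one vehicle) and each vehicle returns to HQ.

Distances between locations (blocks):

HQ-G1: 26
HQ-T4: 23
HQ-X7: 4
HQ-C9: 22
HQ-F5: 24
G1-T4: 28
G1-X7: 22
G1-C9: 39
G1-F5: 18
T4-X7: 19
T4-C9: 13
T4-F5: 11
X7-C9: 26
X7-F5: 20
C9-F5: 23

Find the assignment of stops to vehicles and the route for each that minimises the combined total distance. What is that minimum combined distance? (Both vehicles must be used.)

There are 2^4 − 1 = 15 ways to divide the 5 stops into two non-empty groups. For each, the best each vehicle can do is its own shortest tour through its group:
  {G1} + {T4, X7, C9, F5}: 52 + 70 = 122
  {T4} + {G1, X7, C9, F5}: 46 + 89 = 135
  {G1, T4} + {X7, C9, F5}: 77 + 69 = 146
  {X7} + {G1, T4, C9, F5}: 8 + 90 = 98
  {G1, X7} + {T4, C9, F5}: 52 + 70 = 122
  {T4, X7} + {G1, C9, F5}: 46 + 89 = 135
  … (15 splits in total)
Best: vehicle 1 HQ → X7 → HQ = 8; vehicle 2 HQ → G1 → F5 → T4 → C9 → HQ = 90; combined 98.

98 blocks — the smallest possible combined total.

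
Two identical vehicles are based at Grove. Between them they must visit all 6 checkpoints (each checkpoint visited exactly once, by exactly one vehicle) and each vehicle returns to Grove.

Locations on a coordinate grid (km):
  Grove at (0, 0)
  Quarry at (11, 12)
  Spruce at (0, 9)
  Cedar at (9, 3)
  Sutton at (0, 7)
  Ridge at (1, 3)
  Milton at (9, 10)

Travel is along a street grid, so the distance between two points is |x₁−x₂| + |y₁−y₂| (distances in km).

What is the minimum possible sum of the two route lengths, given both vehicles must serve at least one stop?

There are 2^5 − 1 = 31 ways to divide the 6 stops into two non-empty groups. For each, the best each vehicle can do is its own shortest tour through its group:
  {Quarry} + {Spruce, Cedar, Sutton, Ridge, Milton}: 46 + 38 = 84
  {Spruce} + {Quarry, Cedar, Sutton, Ridge, Milton}: 18 + 46 = 64
  {Quarry, Spruce} + {Cedar, Sutton, Ridge, Milton}: 46 + 38 = 84
  {Cedar} + {Quarry, Spruce, Sutton, Ridge, Milton}: 24 + 46 = 70
  {Quarry, Cedar} + {Spruce, Sutton, Ridge, Milton}: 46 + 38 = 84
  {Spruce, Cedar} + {Quarry, Sutton, Ridge, Milton}: 36 + 46 = 82
  … (31 splits in total)
  {Ridge} + {Quarry, Spruce, Cedar, Sutton, Milton}: 8 + 46 = 54  ← best
Best: vehicle 1 Grove → Ridge → Grove = 8; vehicle 2 Grove → Cedar → Quarry → Milton → Spruce → Sutton → Grove = 46; combined 54.

Minimum combined distance: 54 km.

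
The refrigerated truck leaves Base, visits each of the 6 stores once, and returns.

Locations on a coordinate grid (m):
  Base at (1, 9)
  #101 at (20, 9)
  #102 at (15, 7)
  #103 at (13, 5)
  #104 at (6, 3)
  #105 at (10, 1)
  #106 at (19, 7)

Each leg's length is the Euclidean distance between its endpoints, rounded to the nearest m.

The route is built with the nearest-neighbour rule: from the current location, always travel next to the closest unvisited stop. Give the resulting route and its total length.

Total distance 45 m via the nearest-neighbour route Base → #104 → #105 → #103 → #102 → #106 → #101 → Base.

At Base the remaining stops are #104 8, #105 12, #103 13, #102 14, #106 18, #101 19; go to #104.
At #104 the remaining stops are #105 4, #103 7, #102 10, #106 14, #101 15; go to #105.
At #105 the remaining stops are #103 5, #102 8, #106 11, #101 13; go to #103.
At #103 the remaining stops are #102 3, #106 6, #101 8; go to #102.
At #102 the remaining stops are #106 4, #101 5; go to #106.
At #106 the remaining stops are #101 2; go to #101.
Return #101→Base: 19.
Total = 8 + 4 + 5 + 3 + 4 + 2 + 19 = 45.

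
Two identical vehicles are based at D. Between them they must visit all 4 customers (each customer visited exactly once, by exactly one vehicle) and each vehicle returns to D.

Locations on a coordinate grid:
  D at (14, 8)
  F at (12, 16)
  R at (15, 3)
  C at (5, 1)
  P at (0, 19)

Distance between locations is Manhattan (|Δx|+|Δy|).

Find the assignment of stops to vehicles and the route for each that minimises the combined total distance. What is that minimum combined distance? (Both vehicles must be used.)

Try each way of splitting the stops between the two vehicles (each non-empty) and, for each split, find the best tour for each vehicle:
  {F} + {R, C, P}: 20 + 66 = 86
  {R} + {F, C, P}: 12 + 64 = 76
  {F, R} + {C, P}: 32 + 64 = 96
  {C} + {F, R, P}: 32 + 62 = 94
  {F, C} + {R, P}: 48 + 62 = 110
  {R, C} + {F, P}: 34 + 50 = 84
  … (7 splits in total)
Best: vehicle 1 D → R → D = 12; vehicle 2 D → F → P → C → D = 64; combined 76.

Minimum combined distance: 76.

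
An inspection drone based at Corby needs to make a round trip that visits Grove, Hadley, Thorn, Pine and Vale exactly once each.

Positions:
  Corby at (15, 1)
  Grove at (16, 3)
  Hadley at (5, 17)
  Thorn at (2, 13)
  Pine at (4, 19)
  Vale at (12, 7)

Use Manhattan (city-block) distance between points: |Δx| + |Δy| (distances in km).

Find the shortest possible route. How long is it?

Minimum total distance: 64 km.

With 5 stops there are 5!/2 = 60 distinct round trips (a route and its reverse cost the same).
Corby→Grove→Hadley→Thorn→Pine→Vale→Corby: 3+25+7+8+20+9 = 72
Corby→Grove→Hadley→Thorn→Vale→Pine→Corby: 3+25+7+16+20+29 = 100
Corby→Grove→Hadley→Pine→Thorn→Vale→Corby: 3+25+3+8+16+9 = 64
Corby→Grove→Hadley→Pine→Vale→Thorn→Corby: 3+25+3+20+16+25 = 92
Corby→Grove→Hadley→Vale→Thorn→Pine→Corby: 3+25+17+16+8+29 = 98
Corby→Grove→Hadley→Vale→Pine→Thorn→Corby: 3+25+17+20+8+25 = 98
Corby→Grove→Thorn→Hadley→Pine→Vale→Corby: 3+24+7+3+20+9 = 66
Corby→Grove→Thorn→Hadley→Vale→Pine→Corby: 3+24+7+17+20+29 = 100
Corby→Grove→Thorn→Pine→Hadley→Vale→Corby: 3+24+8+3+17+9 = 64
Corby→Grove→Thorn→Pine→Vale→Hadley→Corby: 3+24+8+20+17+26 = 98
Corby→Grove→Thorn→Vale→Hadley→Pine→Corby: 3+24+16+17+3+29 = 92
Corby→Grove→Thorn→Vale→Pine→Hadley→Corby: 3+24+16+20+3+26 = 92
Corby→Grove→Pine→Hadley→Thorn→Vale→Corby: 3+28+3+7+16+9 = 66
Corby→Grove→Pine→Hadley→Vale→Thorn→Corby: 3+28+3+17+16+25 = 92
… (46 more)
The minimum is 64.
One optimal route: Corby → Grove → Hadley → Pine → Thorn → Vale → Corby (or its reverse).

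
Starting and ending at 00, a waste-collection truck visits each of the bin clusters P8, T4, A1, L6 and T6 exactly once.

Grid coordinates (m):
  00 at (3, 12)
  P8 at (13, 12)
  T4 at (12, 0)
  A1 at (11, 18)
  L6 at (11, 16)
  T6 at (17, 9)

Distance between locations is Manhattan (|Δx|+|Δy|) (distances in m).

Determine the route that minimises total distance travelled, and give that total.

Shortest round trip = 64 m.

With 5 stops there are 5!/2 = 60 distinct round trips (a route and its reverse cost the same).
00 - P8 - T4 - A1 - L6 - T6 - 00: 10+13+19+2+13+17 = 74
00 - P8 - T4 - A1 - T6 - L6 - 00: 10+13+19+15+13+12 = 82
00 - P8 - T4 - L6 - A1 - T6 - 00: 10+13+17+2+15+17 = 74
00 - P8 - T4 - L6 - T6 - A1 - 00: 10+13+17+13+15+14 = 82
00 - P8 - T4 - T6 - A1 - L6 - 00: 10+13+14+15+2+12 = 66
00 - P8 - T4 - T6 - L6 - A1 - 00: 10+13+14+13+2+14 = 66
00 - P8 - A1 - T4 - L6 - T6 - 00: 10+8+19+17+13+17 = 84
00 - P8 - A1 - T4 - T6 - L6 - 00: 10+8+19+14+13+12 = 76
00 - P8 - A1 - L6 - T4 - T6 - 00: 10+8+2+17+14+17 = 68
00 - P8 - A1 - L6 - T6 - T4 - 00: 10+8+2+13+14+21 = 68
00 - P8 - A1 - T6 - T4 - L6 - 00: 10+8+15+14+17+12 = 76
00 - P8 - A1 - T6 - L6 - T4 - 00: 10+8+15+13+17+21 = 84
00 - P8 - L6 - T4 - A1 - T6 - 00: 10+6+17+19+15+17 = 84
00 - P8 - L6 - T4 - T6 - A1 - 00: 10+6+17+14+15+14 = 76
… (46 more)
00 - P8 - T6 - T4 - A1 - L6 - 00: 10+7+14+19+2+12 = 64  ← best
The minimum is 64.
One optimal route: 00 → P8 → T6 → T4 → A1 → L6 → 00 (or its reverse).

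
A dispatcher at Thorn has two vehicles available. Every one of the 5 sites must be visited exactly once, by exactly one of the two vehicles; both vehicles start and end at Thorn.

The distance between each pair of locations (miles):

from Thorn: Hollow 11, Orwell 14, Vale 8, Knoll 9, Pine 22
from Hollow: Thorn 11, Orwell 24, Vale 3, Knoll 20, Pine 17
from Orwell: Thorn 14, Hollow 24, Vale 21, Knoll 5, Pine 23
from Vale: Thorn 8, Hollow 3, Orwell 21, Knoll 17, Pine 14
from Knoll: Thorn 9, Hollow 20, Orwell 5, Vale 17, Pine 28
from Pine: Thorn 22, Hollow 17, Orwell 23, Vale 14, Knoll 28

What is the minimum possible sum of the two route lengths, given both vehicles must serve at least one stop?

Minimum combined distance: 78 miles.

Check every non-empty split of the stops between the two vehicles; for each half take its own optimal tour:
  {Hollow} + {Orwell, Vale, Knoll, Pine}: 22 + 59 = 81
  {Orwell} + {Hollow, Vale, Knoll, Pine}: 28 + 65 = 93
  {Hollow, Orwell} + {Vale, Knoll, Pine}: 49 + 59 = 108
  {Vale} + {Hollow, Orwell, Knoll, Pine}: 16 + 65 = 81
  {Hollow, Vale} + {Orwell, Knoll, Pine}: 22 + 59 = 81
  {Orwell, Vale} + {Hollow, Knoll, Pine}: 43 + 65 = 108
  … (15 splits in total)
  {Orwell, Knoll} + {Hollow, Vale, Pine}: 28 + 50 = 78  ← best
Best: vehicle 1 Thorn → Orwell → Knoll → Thorn = 28; vehicle 2 Thorn → Hollow → Vale → Pine → Thorn = 50; combined 78.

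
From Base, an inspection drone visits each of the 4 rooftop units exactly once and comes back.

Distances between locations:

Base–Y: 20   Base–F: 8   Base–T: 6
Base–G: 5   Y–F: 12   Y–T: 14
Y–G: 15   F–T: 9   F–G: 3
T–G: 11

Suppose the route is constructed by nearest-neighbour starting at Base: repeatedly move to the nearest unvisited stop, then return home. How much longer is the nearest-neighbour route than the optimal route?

11 longer than the optimal tour.

Base: G=5, T=6, F=8, Y=20 ⇒ G
G: F=3, T=11, Y=15 ⇒ F
F: T=9, Y=12 ⇒ T
T: Y=14 ⇒ Y
NN route Base → G → F → T → Y → Base costs 51.
Optimal: Base → T → Y → F → G → Base costs 40 (by enumerating all 12 distinct tours).
Excess = 51 − 40 = 11.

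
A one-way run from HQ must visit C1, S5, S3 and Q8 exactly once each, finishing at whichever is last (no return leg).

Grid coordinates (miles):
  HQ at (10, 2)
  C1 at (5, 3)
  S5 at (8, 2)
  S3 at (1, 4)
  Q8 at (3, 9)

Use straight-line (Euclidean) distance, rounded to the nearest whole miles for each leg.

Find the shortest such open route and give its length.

There are 4! = 24 possible orderings.
HQ → C1 → S5 → S3 → Q8: 5+3+7+5 = 20
HQ → C1 → S5 → Q8 → S3: 5+3+9+5 = 22
HQ → C1 → S3 → S5 → Q8: 5+4+7+9 = 25
HQ → C1 → S3 → Q8 → S5: 5+4+5+9 = 23
HQ → C1 → Q8 → S5 → S3: 5+6+9+7 = 27
HQ → C1 → Q8 → S3 → S5: 5+6+5+7 = 23
HQ → S5 → C1 → S3 → Q8: 2+3+4+5 = 14
HQ → S5 → C1 → Q8 → S3: 2+3+6+5 = 16
HQ → S5 → S3 → C1 → Q8: 2+7+4+6 = 19
HQ → S5 → S3 → Q8 → C1: 2+7+5+6 = 20
HQ → S5 → Q8 → C1 → S3: 2+9+6+4 = 21
HQ → S5 → Q8 → S3 → C1: 2+9+5+4 = 20
HQ → S3 → C1 → S5 → Q8: 9+4+3+9 = 25
HQ → S3 → C1 → Q8 → S5: 9+4+6+9 = 28
… (10 more)
The minimum is 14.
One shortest path: HQ → S5 → C1 → S3 → Q8.

Shortest open route: 14 miles.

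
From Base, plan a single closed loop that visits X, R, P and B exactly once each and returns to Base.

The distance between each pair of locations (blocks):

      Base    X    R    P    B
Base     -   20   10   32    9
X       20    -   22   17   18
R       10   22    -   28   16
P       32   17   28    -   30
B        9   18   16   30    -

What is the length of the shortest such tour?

Shortest round trip = 82 blocks.

With 4 stops there are 4!/2 = 12 distinct round trips (a route and its reverse cost the same).
Base → X → R → P → B → Base: 20+22+28+30+9 = 109
Base → X → R → B → P → Base: 20+22+16+30+32 = 120
Base → X → P → R → B → Base: 20+17+28+16+9 = 90
Base → X → P → B → R → Base: 20+17+30+16+10 = 93
Base → X → B → R → P → Base: 20+18+16+28+32 = 114
Base → X → B → P → R → Base: 20+18+30+28+10 = 106
Base → R → X → P → B → Base: 10+22+17+30+9 = 88
Base → R → X → B → P → Base: 10+22+18+30+32 = 112
Base → R → P → X → B → Base: 10+28+17+18+9 = 82
Base → R → B → X → P → Base: 10+16+18+17+32 = 93
Base → P → X → R → B → Base: 32+17+22+16+9 = 96
Base → P → R → X → B → Base: 32+28+22+18+9 = 109
The minimum is 82.
One optimal route: Base → R → P → X → B → Base (or its reverse).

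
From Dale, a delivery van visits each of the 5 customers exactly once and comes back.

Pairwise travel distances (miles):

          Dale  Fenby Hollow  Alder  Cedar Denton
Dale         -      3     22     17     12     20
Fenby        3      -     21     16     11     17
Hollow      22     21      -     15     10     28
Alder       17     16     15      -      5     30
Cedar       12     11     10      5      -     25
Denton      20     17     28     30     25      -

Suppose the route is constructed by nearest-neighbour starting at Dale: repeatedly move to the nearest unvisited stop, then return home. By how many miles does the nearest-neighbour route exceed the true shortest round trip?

Dale: Fenby=3, Cedar=12, Alder=17, Denton=20, Hollow=22 ⇒ Fenby
Fenby: Cedar=11, Alder=16, Denton=17, Hollow=21 ⇒ Cedar
Cedar: Alder=5, Hollow=10, Denton=25 ⇒ Alder
Alder: Hollow=15, Denton=30 ⇒ Hollow
Hollow: Denton=28 ⇒ Denton
NN route Dale → Fenby → Cedar → Alder → Hollow → Denton → Dale costs 82.
Optimal: Dale → Fenby → Denton → Hollow → Alder → Cedar → Dale costs 80 (by enumerating all 60 distinct tours).
Excess = 82 − 80 = 2.

2 miles longer than the optimal tour.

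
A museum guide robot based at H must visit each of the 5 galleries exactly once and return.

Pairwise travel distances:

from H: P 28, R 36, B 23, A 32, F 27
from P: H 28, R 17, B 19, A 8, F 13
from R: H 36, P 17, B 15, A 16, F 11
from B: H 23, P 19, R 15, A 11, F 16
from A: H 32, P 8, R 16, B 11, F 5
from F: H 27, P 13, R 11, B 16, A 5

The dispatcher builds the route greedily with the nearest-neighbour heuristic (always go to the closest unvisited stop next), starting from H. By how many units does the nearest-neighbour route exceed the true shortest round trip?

H: B=23, F=27, P=28, A=32, R=36 ⇒ B
B: A=11, R=15, F=16, P=19 ⇒ A
A: F=5, P=8, R=16 ⇒ F
F: R=11, P=13 ⇒ R
R: P=17 ⇒ P
NN route H → B → A → F → R → P → H costs 95.
Optimal: H → P → A → F → R → B → H costs 90 (by enumerating all 60 distinct tours).
Excess = 95 − 90 = 5.

5 longer than the optimal tour.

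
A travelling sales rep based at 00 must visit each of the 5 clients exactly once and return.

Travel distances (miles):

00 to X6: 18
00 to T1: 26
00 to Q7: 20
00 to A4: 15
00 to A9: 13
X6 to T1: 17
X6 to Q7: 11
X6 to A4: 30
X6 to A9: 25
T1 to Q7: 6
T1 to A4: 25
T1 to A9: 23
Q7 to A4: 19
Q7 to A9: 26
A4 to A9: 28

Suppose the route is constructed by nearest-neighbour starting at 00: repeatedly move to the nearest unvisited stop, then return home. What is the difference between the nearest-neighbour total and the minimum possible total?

00: A9=13, A4=15, X6=18, Q7=20, T1=26 ⇒ A9
A9: T1=23, X6=25, Q7=26, A4=28 ⇒ T1
T1: Q7=6, X6=17, A4=25 ⇒ Q7
Q7: X6=11, A4=19 ⇒ X6
X6: A4=30 ⇒ A4
NN route 00 → A9 → T1 → Q7 → X6 → A4 → 00 costs 98.
Optimal: 00 → A4 → T1 → Q7 → X6 → A9 → 00 costs 95 (by enumerating all 60 distinct tours).
Excess = 98 − 95 = 3.

3 miles longer than the optimal tour.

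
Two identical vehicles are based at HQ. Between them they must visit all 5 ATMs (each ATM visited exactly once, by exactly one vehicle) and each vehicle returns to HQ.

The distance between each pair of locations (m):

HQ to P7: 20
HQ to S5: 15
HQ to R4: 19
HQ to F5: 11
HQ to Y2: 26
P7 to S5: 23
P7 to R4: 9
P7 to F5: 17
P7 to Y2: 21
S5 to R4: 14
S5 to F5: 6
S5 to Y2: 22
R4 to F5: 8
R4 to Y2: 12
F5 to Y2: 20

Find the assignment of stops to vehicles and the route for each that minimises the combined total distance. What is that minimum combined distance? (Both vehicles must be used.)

Check every non-empty split of the stops between the two vehicles; for each half take its own optimal tour:
  {P7} + {S5, R4, F5, Y2}: 40 + 67 = 107
  {S5} + {P7, R4, F5, Y2}: 30 + 72 = 102
  {P7, S5} + {R4, F5, Y2}: 58 + 57 = 115
  {R4} + {P7, S5, F5, Y2}: 38 + 80 = 118
  {P7, R4} + {S5, F5, Y2}: 48 + 65 = 113
  {S5, R4} + {P7, F5, Y2}: 48 + 72 = 120
  … (15 splits in total)
  {S5, F5} + {P7, R4, Y2}: 32 + 67 = 99  ← best
Best: vehicle 1 HQ → S5 → F5 → HQ = 32; vehicle 2 HQ → P7 → R4 → Y2 → HQ = 67; combined 99.

99 m — the smallest possible combined total.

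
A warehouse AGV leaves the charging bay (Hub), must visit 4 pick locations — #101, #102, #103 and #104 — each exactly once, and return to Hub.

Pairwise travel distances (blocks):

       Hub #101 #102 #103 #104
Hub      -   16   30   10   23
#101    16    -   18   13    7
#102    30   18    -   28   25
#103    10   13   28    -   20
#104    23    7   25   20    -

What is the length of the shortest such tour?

There are 12 distinct closed tours to check (reversals are equivalent).
Hub - #101 - #102 - #103 - #104 - Hub: 16+18+28+20+23 = 105
Hub - #101 - #102 - #104 - #103 - Hub: 16+18+25+20+10 = 89
Hub - #101 - #103 - #102 - #104 - Hub: 16+13+28+25+23 = 105
Hub - #101 - #103 - #104 - #102 - Hub: 16+13+20+25+30 = 104
Hub - #101 - #104 - #102 - #103 - Hub: 16+7+25+28+10 = 86
Hub - #101 - #104 - #103 - #102 - Hub: 16+7+20+28+30 = 101
Hub - #102 - #101 - #103 - #104 - Hub: 30+18+13+20+23 = 104
Hub - #102 - #101 - #104 - #103 - Hub: 30+18+7+20+10 = 85
Hub - #102 - #103 - #101 - #104 - Hub: 30+28+13+7+23 = 101
Hub - #102 - #104 - #101 - #103 - Hub: 30+25+7+13+10 = 85
Hub - #103 - #101 - #102 - #104 - Hub: 10+13+18+25+23 = 89
Hub - #103 - #102 - #101 - #104 - Hub: 10+28+18+7+23 = 86
The minimum is 85.
One optimal route: Hub → #102 → #101 → #104 → #103 → Hub (or its reverse).

85 blocks — the shortest possible round trip.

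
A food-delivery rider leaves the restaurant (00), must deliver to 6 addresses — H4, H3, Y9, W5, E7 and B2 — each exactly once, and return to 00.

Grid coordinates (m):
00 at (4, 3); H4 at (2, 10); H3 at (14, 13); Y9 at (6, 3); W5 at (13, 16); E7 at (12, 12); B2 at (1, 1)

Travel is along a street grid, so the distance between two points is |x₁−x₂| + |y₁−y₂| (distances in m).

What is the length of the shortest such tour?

00 → H4 → H3 → Y9 → W5 → E7 → B2 → 00: 9+15+18+20+5+22+5 = 94
00 → H4 → H3 → Y9 → W5 → B2 → E7 → 00: 9+15+18+20+27+22+17 = 128
00 → H4 → H3 → Y9 → E7 → W5 → B2 → 00: 9+15+18+15+5+27+5 = 94
00 → H4 → H3 → Y9 → E7 → B2 → W5 → 00: 9+15+18+15+22+27+22 = 128
00 → H4 → H3 → Y9 → B2 → W5 → E7 → 00: 9+15+18+7+27+5+17 = 98
00 → H4 → H3 → Y9 → B2 → E7 → W5 → 00: 9+15+18+7+22+5+22 = 98
00 → H4 → H3 → W5 → Y9 → E7 → B2 → 00: 9+15+4+20+15+22+5 = 90
00 → H4 → H3 → W5 → Y9 → B2 → E7 → 00: 9+15+4+20+7+22+17 = 94
… (352 more)
00 → Y9 → H3 → W5 → E7 → H4 → B2 → 00: 2+18+4+5+12+10+5 = 56  ← best
The minimum is 56.
One optimal route: 00 → Y9 → H3 → W5 → E7 → H4 → B2 → 00 (or its reverse).

Shortest round trip = 56 m.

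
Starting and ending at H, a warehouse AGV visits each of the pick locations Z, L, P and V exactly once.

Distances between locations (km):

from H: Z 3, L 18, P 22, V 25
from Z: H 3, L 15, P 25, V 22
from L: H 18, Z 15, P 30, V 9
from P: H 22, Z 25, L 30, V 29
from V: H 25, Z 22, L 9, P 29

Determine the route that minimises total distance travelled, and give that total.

There are 12 distinct closed tours to check (reversals are equivalent).
H→Z→L→P→V→H: 3+15+30+29+25 = 102
H→Z→L→V→P→H: 3+15+9+29+22 = 78
H→Z→P→L→V→H: 3+25+30+9+25 = 92
H→Z→P→V→L→H: 3+25+29+9+18 = 84
H→Z→V→L→P→H: 3+22+9+30+22 = 86
H→Z→V→P→L→H: 3+22+29+30+18 = 102
H→L→Z→P→V→H: 18+15+25+29+25 = 112
H→L→Z→V→P→H: 18+15+22+29+22 = 106
H→L→P→Z→V→H: 18+30+25+22+25 = 120
H→L→V→Z→P→H: 18+9+22+25+22 = 96
H→P→Z→L→V→H: 22+25+15+9+25 = 96
H→P→L→Z→V→H: 22+30+15+22+25 = 114
The minimum is 78.
One optimal route: H → Z → L → V → P → H (or its reverse).

Shortest round trip = 78 km.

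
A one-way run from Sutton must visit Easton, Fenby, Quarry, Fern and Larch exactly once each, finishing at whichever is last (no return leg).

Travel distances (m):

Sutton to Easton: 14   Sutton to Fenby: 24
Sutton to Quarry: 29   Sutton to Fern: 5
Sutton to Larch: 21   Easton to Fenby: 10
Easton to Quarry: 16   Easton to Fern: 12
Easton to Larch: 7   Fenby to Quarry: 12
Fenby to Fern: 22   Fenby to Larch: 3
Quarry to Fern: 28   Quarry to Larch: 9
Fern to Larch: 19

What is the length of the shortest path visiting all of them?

There are 5! = 120 possible orderings.
Sutton→Easton→Fenby→Quarry→Fern→Larch: 14+10+12+28+19 = 83
Sutton→Easton→Fenby→Quarry→Larch→Fern: 14+10+12+9+19 = 64
Sutton→Easton→Fenby→Fern→Quarry→Larch: 14+10+22+28+9 = 83
Sutton→Easton→Fenby→Fern→Larch→Quarry: 14+10+22+19+9 = 74
Sutton→Easton→Fenby→Larch→Quarry→Fern: 14+10+3+9+28 = 64
Sutton→Easton→Fenby→Larch→Fern→Quarry: 14+10+3+19+28 = 74
Sutton→Easton→Quarry→Fenby→Fern→Larch: 14+16+12+22+19 = 83
Sutton→Easton→Quarry→Fenby→Larch→Fern: 14+16+12+3+19 = 64
Sutton→Easton→Quarry→Fern→Fenby→Larch: 14+16+28+22+3 = 83
Sutton→Easton→Quarry→Fern→Larch→Fenby: 14+16+28+19+3 = 80
Sutton→Easton→Quarry→Larch→Fenby→Fern: 14+16+9+3+22 = 64
Sutton→Easton→Quarry→Larch→Fern→Fenby: 14+16+9+19+22 = 80
Sutton→Easton→Fern→Fenby→Quarry→Larch: 14+12+22+12+9 = 69
Sutton→Easton→Fern→Fenby→Larch→Quarry: 14+12+22+3+9 = 60
… (106 more)
Sutton→Fern→Easton→Fenby→Larch→Quarry: 5+12+10+3+9 = 39  ← best
The minimum is 39.
One shortest path: Sutton → Fern → Easton → Fenby → Larch → Quarry.

Shortest open route: 39 m.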